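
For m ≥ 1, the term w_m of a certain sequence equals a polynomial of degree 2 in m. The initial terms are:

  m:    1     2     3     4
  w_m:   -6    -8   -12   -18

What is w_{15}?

-216

1st diffs: -2, -4, -6.
2nd diffs: -2, -2 (constant).
So w_m = -m^2 + m - 6.
Evaluating at m = 15 gives w_{15} = -216.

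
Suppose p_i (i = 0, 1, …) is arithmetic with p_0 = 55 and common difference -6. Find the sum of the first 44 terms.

-3256

p_i = 55 + (i - 0)·(-6).
p_{43} = -203; S = 44·(55 + (-203))/2 = -3256.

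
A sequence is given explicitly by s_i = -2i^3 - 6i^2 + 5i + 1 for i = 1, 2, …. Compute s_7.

-944

s_7 = -2·7^3 - 6·7^2 + 5·7 + 1 = -944.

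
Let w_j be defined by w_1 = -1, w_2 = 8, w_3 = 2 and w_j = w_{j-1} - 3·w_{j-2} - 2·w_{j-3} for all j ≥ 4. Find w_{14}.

-1426

Step forward from the initial values:
w_4 = -20, w_5 = -42, w_6 = 14, …, w_{11} = -778, w_{12} = 4030, w_{13} = 9108, w_{14} = -1426.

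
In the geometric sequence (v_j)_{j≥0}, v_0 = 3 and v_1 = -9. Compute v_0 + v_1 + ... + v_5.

Common ratio r = -3.
v_j = 3·(-3)^(j-0).
S = 3·((-3)^6 - 1)/(-3 - 1) = 3·(729 - 1)/(-4) = -546.

-546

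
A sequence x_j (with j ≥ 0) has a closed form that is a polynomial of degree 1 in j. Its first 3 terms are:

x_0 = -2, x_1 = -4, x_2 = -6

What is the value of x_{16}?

1st diffs: -2, -2 (constant).
So x_j = -2j - 2.
Evaluating at j = 16 gives x_{16} = -34.

-34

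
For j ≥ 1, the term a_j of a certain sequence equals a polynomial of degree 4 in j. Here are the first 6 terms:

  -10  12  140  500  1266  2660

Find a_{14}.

78900

1st diffs: 22, 128, 360, 766, 1394.
2nd diffs: 106, 232, 406, 628.
3rd diffs: 126, 174, 222.
4th diffs: 48, 48 (constant).
Newton forward-difference form: a_j = -10 + 22·C(j-1,1) + 106·C(j-1,2) + 126·C(j-1,3) + 48·C(j-1,4).
At j = 14: j-1 = 13, so a_{14} = -10 + 286 + 8268 + 36036 + 34320 = 78900.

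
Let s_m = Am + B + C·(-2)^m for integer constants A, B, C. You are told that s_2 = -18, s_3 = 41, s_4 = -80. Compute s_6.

Write the equations: 2A + B + 4C = -18; 3A + B - 8C = 41; 4A + B + 16C = -80.
Subtracting the first from the second: A - 12C = 59.
Subtracting the second from the third: A + 24C = -121.
Solving: C = -5, A = -1, then B = 4.
Therefore s_6 = -6 + 4 + (-5)·64 = -322.

-322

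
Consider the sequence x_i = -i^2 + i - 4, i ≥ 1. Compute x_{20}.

x_{20} = -1·20^2 + 1·20 - 4 = -384.

-384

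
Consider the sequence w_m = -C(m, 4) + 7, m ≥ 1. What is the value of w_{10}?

C(10, 4) = 210, so w_{10} = -203.

-203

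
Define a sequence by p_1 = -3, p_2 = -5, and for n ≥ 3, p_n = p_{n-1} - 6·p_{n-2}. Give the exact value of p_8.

Applying the relation repeatedly:
p_3 = 13; p_4 = 43; p_5 = -35; p_6 = -293; p_7 = -83; p_8 = 1675.

1675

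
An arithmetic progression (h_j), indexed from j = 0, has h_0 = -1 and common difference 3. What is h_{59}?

h_j = -1 + (j - 0)·3.
h_{59} = -1 + 59·3 = 176.

176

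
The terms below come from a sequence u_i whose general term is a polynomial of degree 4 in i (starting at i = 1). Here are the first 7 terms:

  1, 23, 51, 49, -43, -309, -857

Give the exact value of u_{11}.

-8869

1st diffs: 22, 28, -2, -92, -266, -548.
2nd diffs: 6, -30, -90, -174, -282.
3rd diffs: -36, -60, -84, -108.
4th diffs: -24, -24, -24 (constant).
So u_i = -i^4 + 4i^3 + 4i^2 - 3i - 3.
Evaluating at i = 11 gives u_{11} = -8869.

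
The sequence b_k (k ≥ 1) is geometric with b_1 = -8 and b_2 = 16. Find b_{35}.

Common ratio r = -2.
b_k = (-8)·(-2)^(k-1).
b_{35} = (-8)·(-2)^34 = -137438953472.

-137438953472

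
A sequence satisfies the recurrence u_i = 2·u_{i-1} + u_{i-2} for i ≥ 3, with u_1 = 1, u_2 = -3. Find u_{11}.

Iterate the recurrence:
u_3 = -5; u_4 = -13; u_5 = -31; u_6 = -75; u_7 = -181; u_8 = -437; u_9 = -1055; u_{10} = -2547; u_{11} = -6149.

-6149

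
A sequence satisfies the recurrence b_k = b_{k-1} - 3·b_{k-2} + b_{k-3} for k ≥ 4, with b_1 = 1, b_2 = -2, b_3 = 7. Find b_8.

Compute successive terms:
b_4 = 14, b_5 = -9, b_6 = -44, b_7 = -3, b_8 = 120.

120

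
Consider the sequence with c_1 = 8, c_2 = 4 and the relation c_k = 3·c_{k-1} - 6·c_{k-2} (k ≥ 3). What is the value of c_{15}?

Applying the relation repeatedly:
c_3 = -36; c_4 = -132; c_5 = -180; …; c_{12} = -80676; c_{13} = 172044; c_{14} = 1000188; c_{15} = 1968300.

1968300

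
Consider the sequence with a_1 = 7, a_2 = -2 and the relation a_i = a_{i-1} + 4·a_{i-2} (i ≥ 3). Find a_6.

194

a_3 = 26; a_4 = 18; a_5 = 122; a_6 = 194.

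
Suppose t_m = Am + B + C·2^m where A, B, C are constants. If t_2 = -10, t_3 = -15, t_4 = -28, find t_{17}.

Plug in m = 2, 3, 4: 2A + B + 4C = -10; 3A + B + 8C = -15; 4A + B + 16C = -28.
Subtracting the first from the second: A + 4C = -5.
Subtracting the second from the third: A + 8C = -13.
Solving: C = -2, A = 3, then B = -8.
Hence t_{17} = 3·17 + (-8) + (-2)·131072 = -262101.

-262101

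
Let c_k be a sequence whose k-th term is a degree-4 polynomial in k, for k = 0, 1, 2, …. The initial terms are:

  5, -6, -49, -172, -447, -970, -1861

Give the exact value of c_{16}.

1st diffs: -11, -43, -123, -275, -523, -891.
2nd diffs: -32, -80, -152, -248, -368.
3rd diffs: -48, -72, -96, -120.
4th diffs: -24, -24, -24 (constant).
Newton forward-difference form: c_k = 5 + (-11)·C(k,1) + (-32)·C(k,2) + (-48)·C(k,3) + (-24)·C(k,4).
At k = 16: k = 16, so c_{16} = 5 - 176 - 3840 - 26880 - 43680 = -74571.

-74571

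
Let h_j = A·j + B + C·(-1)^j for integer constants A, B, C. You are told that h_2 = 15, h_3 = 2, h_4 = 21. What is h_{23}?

62

At j = 2, 3, 4: 2A + B + C = 15; 3A + B - C = 2; 4A + B + C = 21.
Subtracting the first from the second: A - 2C = -13.
Subtracting the second from the third: A + 2C = 19.
Solving: C = 8, A = 3, then B = 1.
Hence h_{23} = 3·23 + 1 + 8·(-1) = 62.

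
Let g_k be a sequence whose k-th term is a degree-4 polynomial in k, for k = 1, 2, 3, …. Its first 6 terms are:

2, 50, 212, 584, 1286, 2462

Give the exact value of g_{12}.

30560

1st diffs: 48, 162, 372, 702, 1176.
2nd diffs: 114, 210, 330, 474.
3rd diffs: 96, 120, 144.
4th diffs: 24, 24 (constant).
Newton forward-difference form: g_k = 2 + 48·C(k-1,1) + 114·C(k-1,2) + 96·C(k-1,3) + 24·C(k-1,4).
At k = 12: k-1 = 11, so g_{12} = 2 + 528 + 6270 + 15840 + 7920 = 30560.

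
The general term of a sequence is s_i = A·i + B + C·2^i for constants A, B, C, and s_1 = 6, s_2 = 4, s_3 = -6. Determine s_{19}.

The three given values yield: A + B + 2C = 6; 2A + B + 4C = 4; 3A + B + 8C = -6.
Subtracting the first from the second: A + 2C = -2.
Subtracting the second from the third: A + 4C = -10.
Solving: C = -4, A = 6, then B = 8.
Therefore s_{19} = 114 + 8 + (-4)·524288 = -2097030.

-2097030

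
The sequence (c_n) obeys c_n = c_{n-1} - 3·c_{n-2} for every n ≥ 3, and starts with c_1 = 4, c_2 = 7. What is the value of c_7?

100

Compute successive terms:
c_3 = -5; c_4 = -26; c_5 = -11; c_6 = 67; c_7 = 100.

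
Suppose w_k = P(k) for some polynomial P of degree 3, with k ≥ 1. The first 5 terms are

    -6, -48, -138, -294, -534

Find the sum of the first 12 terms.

1st diffs: -42, -90, -156, -240.
2nd diffs: -48, -66, -84.
3rd diffs: -18, -18 (constant).
Newton forward-difference form: w_k = -6 + (-42)·C(k-1,1) + (-48)·C(k-1,2) + (-18)·C(k-1,3).
Continuing: …, -876, -1338, -1938, -2694, …, w_{12} = -6078.
Summing k = 1..12 (12 terms) gives -22314.

-22314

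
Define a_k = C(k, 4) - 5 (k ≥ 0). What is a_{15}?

C(15, 4) = 1365, so a_{15} = 1360.

1360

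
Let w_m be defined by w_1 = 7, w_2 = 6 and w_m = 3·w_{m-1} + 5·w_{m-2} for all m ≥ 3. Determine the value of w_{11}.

Applying the relation repeatedly:
w_3 = 53  w_4 = 189  w_5 = 832  w_6 = 3441  w_7 = 14483  w_8 = 60654  w_9 = 254377  w_{10} = 1066401  w_{11} = 4471088.

4471088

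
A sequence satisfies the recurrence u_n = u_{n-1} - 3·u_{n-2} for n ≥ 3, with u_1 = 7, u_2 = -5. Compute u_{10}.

u_3 = -26;  u_4 = -11;  u_5 = 67;  u_6 = 100;  u_7 = -101;  u_8 = -401;  u_9 = -98;  u_{10} = 1105.

1105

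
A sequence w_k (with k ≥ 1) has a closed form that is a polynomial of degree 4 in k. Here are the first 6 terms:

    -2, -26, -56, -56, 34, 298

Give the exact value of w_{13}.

19114

1st diffs: -24, -30, 0, 90, 264.
2nd diffs: -6, 30, 90, 174.
3rd diffs: 36, 60, 84.
4th diffs: 24, 24 (constant).
Newton forward-difference form: w_k = -2 + (-24)·C(k-1,1) + (-6)·C(k-1,2) + 36·C(k-1,3) + 24·C(k-1,4).
At k = 13: k-1 = 12, so w_{13} = -2 - 288 - 396 + 7920 + 11880 = 19114.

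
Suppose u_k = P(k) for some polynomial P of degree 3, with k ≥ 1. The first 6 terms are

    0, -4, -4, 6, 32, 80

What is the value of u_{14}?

1976

1st diffs: -4, 0, 10, 26, 48.
2nd diffs: 4, 10, 16, 22.
3rd diffs: 6, 6, 6 (constant).
Newton forward-difference form: u_k = (-4)·C(k-1,1) + 4·C(k-1,2) + 6·C(k-1,3).
At k = 14: k-1 = 13, so u_{14} = -52 + 312 + 1716 = 1976.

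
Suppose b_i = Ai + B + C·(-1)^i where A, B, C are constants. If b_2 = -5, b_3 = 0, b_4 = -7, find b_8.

Write the equations: 2A + B + C = -5; 3A + B - C = 0; 4A + B + C = -7.
Subtracting the first from the second: A - 2C = 5.
Subtracting the second from the third: A + 2C = -7.
Solving: C = -3, A = -1, then B = 0.
So b_i = -1·i + 0 + (-3)·(-1)^i; at i=8 this is -11.

-11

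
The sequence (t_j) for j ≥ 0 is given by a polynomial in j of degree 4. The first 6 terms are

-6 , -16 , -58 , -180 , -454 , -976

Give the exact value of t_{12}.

-24678

1st diffs: -10, -42, -122, -274, -522.
2nd diffs: -32, -80, -152, -248.
3rd diffs: -48, -72, -96.
4th diffs: -24, -24 (constant).
Newton forward-difference form: t_j = -6 + (-10)·C(j,1) + (-32)·C(j,2) + (-48)·C(j,3) + (-24)·C(j,4).
At j = 12: j = 12, so t_{12} = -6 - 120 - 2112 - 10560 - 11880 = -24678.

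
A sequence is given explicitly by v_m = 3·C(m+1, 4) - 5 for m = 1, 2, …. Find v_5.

C(6, 4) = 15, so v_5 = 40.

40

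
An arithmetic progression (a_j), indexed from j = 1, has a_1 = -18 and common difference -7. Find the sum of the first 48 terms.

a_j = -18 + (j - 1)·(-7).
a_{48} = -347; S = 48·(-18 + (-347))/2 = -8760.

-8760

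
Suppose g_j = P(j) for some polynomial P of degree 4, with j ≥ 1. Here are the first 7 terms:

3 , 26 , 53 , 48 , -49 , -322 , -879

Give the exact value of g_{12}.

1st diffs: 23, 27, -5, -97, -273, -557.
2nd diffs: 4, -32, -92, -176, -284.
3rd diffs: -36, -60, -84, -108.
4th diffs: -24, -24, -24 (constant).
Newton forward-difference form: g_j = 3 + 23·C(j-1,1) + 4·C(j-1,2) + (-36)·C(j-1,3) + (-24)·C(j-1,4).
At j = 12: j-1 = 11, so g_{12} = 3 + 253 + 220 - 5940 - 7920 = -13384.

-13384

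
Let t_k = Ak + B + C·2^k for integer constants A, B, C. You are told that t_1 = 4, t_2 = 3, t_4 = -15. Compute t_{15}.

-65486

At k = 1, 2, 4: A + B + 2C = 4; 2A + B + 4C = 3; 4A + B + 16C = -15.
Subtracting the first from the second: A + 2C = -1.
Subtracting the second from the third: 2A + 12C = -18.
Solving: C = -2, A = 3, then B = 5.
Hence t_{15} = 3·15 + 5 + (-2)·32768 = -65486.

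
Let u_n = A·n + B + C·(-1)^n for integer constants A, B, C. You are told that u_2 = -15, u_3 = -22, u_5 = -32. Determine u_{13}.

Write the equations: 2A + B + C = -15; 3A + B - C = -22; 5A + B - C = -32.
Subtracting the first from the second: A - 2C = -7.
Subtracting the second from the third: 2A = -10.
Solving: C = 1, A = -5, then B = -6.
Therefore u_{13} = -65 + (-6) + 1·(-1) = -72.

-72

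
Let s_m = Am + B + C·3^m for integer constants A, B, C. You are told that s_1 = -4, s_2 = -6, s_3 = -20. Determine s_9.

The three given values yield: A + B + 3C = -4; 2A + B + 9C = -6; 3A + B + 27C = -20.
Subtracting the first from the second: A + 6C = -2.
Subtracting the second from the third: A + 18C = -14.
Solving: C = -1, A = 4, then B = -5.
Therefore s_9 = 36 + (-5) + (-1)·19683 = -19652.

-19652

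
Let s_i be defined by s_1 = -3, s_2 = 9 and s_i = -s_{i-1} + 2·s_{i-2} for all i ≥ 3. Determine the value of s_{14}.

32769

Step forward from the initial values:
s_3 = -15; s_4 = 33; s_5 = -63; …; s_{11} = -4095; s_{12} = 8193; s_{13} = -16383; s_{14} = 32769.
(Characteristic roots are 1 and -2.)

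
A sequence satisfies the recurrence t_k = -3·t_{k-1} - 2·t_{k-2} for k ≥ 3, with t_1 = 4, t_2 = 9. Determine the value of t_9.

Applying the relation repeatedly:
t_3 = -35  t_4 = 87  t_5 = -191  t_6 = 399  t_7 = -815  t_8 = 1647  t_9 = -3311.
(Characteristic roots are -1 and -2.)

-3311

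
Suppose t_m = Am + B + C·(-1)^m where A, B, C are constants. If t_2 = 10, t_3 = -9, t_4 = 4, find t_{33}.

Plug in m = 2, 3, 4: 2A + B + C = 10; 3A + B - C = -9; 4A + B + C = 4.
Subtracting the first from the second: A - 2C = -19.
Subtracting the second from the third: A + 2C = 13.
Solving: C = 8, A = -3, then B = 8.
So t_m = -3·m + 8 + 8·(-1)^m; at m=33 this is -99.

-99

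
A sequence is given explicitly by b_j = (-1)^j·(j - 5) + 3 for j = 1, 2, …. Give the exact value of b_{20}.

18

(-1)^20 = 1; j - 5 at j=20 is 15; so b_{20} = 18.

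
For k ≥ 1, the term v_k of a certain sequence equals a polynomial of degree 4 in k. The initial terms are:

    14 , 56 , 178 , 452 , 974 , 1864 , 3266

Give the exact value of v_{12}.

1st diffs: 42, 122, 274, 522, 890, 1402.
2nd diffs: 80, 152, 248, 368, 512.
3rd diffs: 72, 96, 120, 144.
4th diffs: 24, 24, 24 (constant).
So v_k = k^4 + 2k^3 + 3k^2 + 4k + 4.
Evaluating at k = 12 gives v_{12} = 24676.

24676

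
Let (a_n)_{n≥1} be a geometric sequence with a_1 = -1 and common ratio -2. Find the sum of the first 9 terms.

-171

a_n = (-1)·(-2)^(n-1).
S = (-1)·((-2)^9 - 1)/(-2 - 1) = (-1)·(-512 - 1)/(-3) = -171.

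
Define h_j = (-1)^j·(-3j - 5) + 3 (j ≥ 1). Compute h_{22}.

-68

(-1)^22 = 1; -3j - 5 at j=22 is -71; so h_{22} = -68.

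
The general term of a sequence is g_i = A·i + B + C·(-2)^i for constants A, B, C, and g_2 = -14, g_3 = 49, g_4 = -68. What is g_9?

Plug in i = 2, 3, 4: 2A + B + 4C = -14; 3A + B - 8C = 49; 4A + B + 16C = -68.
Subtracting the first from the second: A - 12C = 63.
Subtracting the second from the third: A + 24C = -117.
Solving: C = -5, A = 3, then B = 0.
Hence g_9 = 3·9 + 0 + (-5)·(-512) = 2587.

2587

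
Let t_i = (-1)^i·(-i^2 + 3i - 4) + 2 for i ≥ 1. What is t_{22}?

(-1)^22 = 1; -i^2 + 3i - 4 at i=22 is -422; so t_{22} = -420.

-420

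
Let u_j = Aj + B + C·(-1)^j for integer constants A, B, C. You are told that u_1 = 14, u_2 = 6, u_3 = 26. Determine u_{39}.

At j = 1, 2, 3: A + B - C = 14; 2A + B + C = 6; 3A + B - C = 26.
Subtracting the first from the second: A + 2C = -8.
Subtracting the second from the third: A - 2C = 20.
Solving: C = -7, A = 6, then B = 1.
Hence u_{39} = 6·39 + 1 + (-7)·(-1) = 242.

242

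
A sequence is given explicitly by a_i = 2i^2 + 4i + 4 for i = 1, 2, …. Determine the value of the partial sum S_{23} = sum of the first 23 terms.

Over i = 1..23: Σi = 276, Σi² = 4324.
Total = (2)·4324 + (4)·276 + (4)·23 = 9844.

9844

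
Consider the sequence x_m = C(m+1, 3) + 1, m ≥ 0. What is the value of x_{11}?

C(12, 3) = 220, so x_{11} = 221.

221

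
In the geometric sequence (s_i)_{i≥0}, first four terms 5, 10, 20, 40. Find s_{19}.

Common ratio r = 2.
s_i = 5·2^(i-0).
s_{19} = 5·2^19 = 2621440.

2621440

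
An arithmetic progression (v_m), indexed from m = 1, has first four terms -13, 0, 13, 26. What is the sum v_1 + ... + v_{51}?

15912

Common difference d = 13.
v_m = -13 + (m - 1)·13.
v_{51} = 637; S = 51·(-13 + 637)/2 = 15912.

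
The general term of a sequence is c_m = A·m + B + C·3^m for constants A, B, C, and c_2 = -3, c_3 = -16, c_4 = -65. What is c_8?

-6525

The three given values yield: 2A + B + 9C = -3; 3A + B + 27C = -16; 4A + B + 81C = -65.
Subtracting the first from the second: A + 18C = -13.
Subtracting the second from the third: A + 54C = -49.
Solving: C = -1, A = 5, then B = -4.
Hence c_8 = 5·8 + (-4) + (-1)·6561 = -6525.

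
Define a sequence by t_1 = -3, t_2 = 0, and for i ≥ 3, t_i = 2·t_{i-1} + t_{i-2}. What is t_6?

Applying the relation repeatedly:
t_3 = -3, t_4 = -6, t_5 = -15, t_6 = -36.

-36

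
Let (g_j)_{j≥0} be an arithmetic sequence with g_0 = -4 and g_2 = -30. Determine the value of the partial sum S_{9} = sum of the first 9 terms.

-504

Common difference d = (-30 - (-4)) / (2 - 0) = -13.
g_j = -4 + (j - 0)·(-13).
g_8 = -108; S = 9·(-4 + (-108))/2 = -504.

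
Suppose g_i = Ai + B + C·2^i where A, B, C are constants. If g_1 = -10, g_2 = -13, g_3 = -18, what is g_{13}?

Plug in i = 1, 2, 3: A + B + 2C = -10; 2A + B + 4C = -13; 3A + B + 8C = -18.
Subtracting the first from the second: A + 2C = -3.
Subtracting the second from the third: A + 4C = -5.
Solving: C = -1, A = -1, then B = -7.
Therefore g_{13} = -13 + (-7) + (-1)·8192 = -8212.

-8212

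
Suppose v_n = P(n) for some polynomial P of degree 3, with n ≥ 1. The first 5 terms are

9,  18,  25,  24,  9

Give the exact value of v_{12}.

1st diffs: 9, 7, -1, -15.
2nd diffs: -2, -8, -14.
3rd diffs: -6, -6 (constant).
Newton forward-difference form: v_n = 9 + 9·C(n-1,1) + (-2)·C(n-1,2) + (-6)·C(n-1,3).
At n = 12: n-1 = 11, so v_{12} = 9 + 99 - 110 - 990 = -992.

-992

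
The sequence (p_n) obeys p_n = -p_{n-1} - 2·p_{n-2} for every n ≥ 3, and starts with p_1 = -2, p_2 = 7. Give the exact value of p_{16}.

-259

Applying the relation repeatedly:
p_3 = -3  p_4 = -11  p_5 = 17  …  p_{13} = -223  p_{14} = -187  p_{15} = 633  p_{16} = -259.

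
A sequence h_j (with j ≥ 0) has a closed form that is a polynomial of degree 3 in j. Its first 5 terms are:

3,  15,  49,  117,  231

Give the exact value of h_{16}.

9555

1st diffs: 12, 34, 68, 114.
2nd diffs: 22, 34, 46.
3rd diffs: 12, 12 (constant).
Newton forward-difference form: h_j = 3 + 12·C(j,1) + 22·C(j,2) + 12·C(j,3).
At j = 16: j = 16, so h_{16} = 3 + 192 + 2640 + 6720 = 9555.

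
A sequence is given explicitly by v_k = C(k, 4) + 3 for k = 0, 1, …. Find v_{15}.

1368

C(15, 4) = 1365, so v_{15} = 1368.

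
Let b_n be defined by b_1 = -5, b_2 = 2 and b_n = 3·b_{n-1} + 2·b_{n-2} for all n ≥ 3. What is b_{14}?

-2906512

Applying the relation repeatedly:
b_3 = -4; b_4 = -8; b_5 = -32; …; b_{11} = -64336; b_{12} = -229136; b_{13} = -816080; b_{14} = -2906512.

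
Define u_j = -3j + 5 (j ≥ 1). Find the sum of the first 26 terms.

Over j = 1..26: Σj = 351.
Total = (-3)·351 + (5)·26 = -923.

-923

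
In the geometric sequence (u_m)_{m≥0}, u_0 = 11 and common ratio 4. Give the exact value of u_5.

u_m = 11·4^(m-0).
u_5 = 11·4^5 = 11264.

11264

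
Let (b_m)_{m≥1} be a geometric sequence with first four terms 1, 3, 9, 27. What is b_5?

81

Common ratio r = 3.
b_m = 1·3^(m-1).
b_5 = 1·3^4 = 81.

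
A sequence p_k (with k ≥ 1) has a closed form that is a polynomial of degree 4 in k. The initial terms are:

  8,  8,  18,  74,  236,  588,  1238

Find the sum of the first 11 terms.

1st diffs: 0, 10, 56, 162, 352, 650.
2nd diffs: 10, 46, 106, 190, 298.
3rd diffs: 36, 60, 84, 108.
4th diffs: 24, 24, 24 (constant).
Newton forward-difference form: p_k = 8 + 10·C(k-1,2) + 36·C(k-1,3) + 24·C(k-1,4).
Continuing: 2318, 3984, 6416, 9818.
Summing k = 1..11 (11 terms) gives 24706.

24706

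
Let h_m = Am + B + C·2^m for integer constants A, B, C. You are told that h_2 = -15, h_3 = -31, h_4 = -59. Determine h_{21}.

-6291535

At m = 2, 3, 4: 2A + B + 4C = -15; 3A + B + 8C = -31; 4A + B + 16C = -59.
Subtracting the first from the second: A + 4C = -16.
Subtracting the second from the third: A + 8C = -28.
Solving: C = -3, A = -4, then B = 5.
Hence h_{21} = -4·21 + 5 + (-3)·2097152 = -6291535.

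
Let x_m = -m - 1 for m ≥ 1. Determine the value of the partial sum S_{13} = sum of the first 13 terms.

-104

Over m = 1..13: Σm = 91.
Total = (-1)·91 + (-1)·13 = -104.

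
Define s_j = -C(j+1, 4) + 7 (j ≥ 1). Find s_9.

-203

C(10, 4) = 210, so s_9 = -203.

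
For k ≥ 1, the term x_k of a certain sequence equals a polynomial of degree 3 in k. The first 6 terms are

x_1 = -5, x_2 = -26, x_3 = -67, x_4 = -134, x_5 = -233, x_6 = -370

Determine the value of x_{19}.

-8339

1st diffs: -21, -41, -67, -99, -137.
2nd diffs: -20, -26, -32, -38.
3rd diffs: -6, -6, -6 (constant).
So x_k = -k^3 - 4k^2 - 2k + 2.
Evaluating at k = 19 gives x_{19} = -8339.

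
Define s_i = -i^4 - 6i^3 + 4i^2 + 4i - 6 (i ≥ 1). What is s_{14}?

-54046

s_{14} = -1·14^4 - 6·14^3 + 4·14^2 + 4·14 - 6 = -54046.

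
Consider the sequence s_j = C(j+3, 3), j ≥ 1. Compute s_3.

C(6, 3) = 20, so s_3 = 20.

20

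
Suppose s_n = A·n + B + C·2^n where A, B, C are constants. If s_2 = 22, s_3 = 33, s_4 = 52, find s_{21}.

4194375

At n = 2, 3, 4: 2A + B + 4C = 22; 3A + B + 8C = 33; 4A + B + 16C = 52.
Subtracting the first from the second: A + 4C = 11.
Subtracting the second from the third: A + 8C = 19.
Solving: C = 2, A = 3, then B = 8.
Hence s_{21} = 3·21 + 8 + 2·2097152 = 4194375.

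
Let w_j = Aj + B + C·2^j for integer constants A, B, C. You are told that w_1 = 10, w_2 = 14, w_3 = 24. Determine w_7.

The three given values yield: A + B + 2C = 10; 2A + B + 4C = 14; 3A + B + 8C = 24.
Subtracting the first from the second: A + 2C = 4.
Subtracting the second from the third: A + 4C = 10.
Solving: C = 3, A = -2, then B = 6.
Therefore w_7 = -14 + 6 + 3·128 = 376.

376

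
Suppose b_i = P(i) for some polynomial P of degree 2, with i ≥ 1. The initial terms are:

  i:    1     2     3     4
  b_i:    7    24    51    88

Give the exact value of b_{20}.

1st diffs: 17, 27, 37.
2nd diffs: 10, 10 (constant).
Newton forward-difference form: b_i = 7 + 17·C(i-1,1) + 10·C(i-1,2).
At i = 20: i-1 = 19, so b_{20} = 7 + 323 + 1710 = 2040.

2040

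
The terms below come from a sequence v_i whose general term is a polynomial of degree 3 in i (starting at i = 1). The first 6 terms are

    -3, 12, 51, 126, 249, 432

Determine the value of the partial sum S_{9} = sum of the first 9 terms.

4041

1st diffs: 15, 39, 75, 123, 183.
2nd diffs: 24, 36, 48, 60.
3rd diffs: 12, 12, 12 (constant).
So v_i = 2i^3 + i - 6.
Continuing: 687, 1026, 1461.
Summing i = 1..9 (9 terms) gives 4041.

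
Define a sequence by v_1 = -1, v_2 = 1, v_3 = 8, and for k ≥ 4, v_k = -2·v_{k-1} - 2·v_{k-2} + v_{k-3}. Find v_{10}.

Compute successive terms:
v_4 = -19  v_5 = 23  v_6 = 0  v_7 = -65  v_8 = 153  v_9 = -176  v_{10} = -19.

-19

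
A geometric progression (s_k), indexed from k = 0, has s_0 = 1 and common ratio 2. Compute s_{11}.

s_k = 1·2^(k-0).
s_{11} = 1·2^11 = 2048.

2048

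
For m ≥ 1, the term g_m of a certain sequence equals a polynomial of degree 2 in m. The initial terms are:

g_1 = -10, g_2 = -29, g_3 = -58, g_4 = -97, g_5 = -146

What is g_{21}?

-2290

1st diffs: -19, -29, -39, -49.
2nd diffs: -10, -10, -10 (constant).
So g_m = -5m^2 - 4m - 1.
Evaluating at m = 21 gives g_{21} = -2290.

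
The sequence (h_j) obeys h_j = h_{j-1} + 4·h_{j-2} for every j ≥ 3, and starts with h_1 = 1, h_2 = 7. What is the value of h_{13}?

165491

h_3 = 11; h_4 = 39; h_5 = 83; …; h_{10} = 9919; h_{11} = 25163; h_{12} = 64839; h_{13} = 165491.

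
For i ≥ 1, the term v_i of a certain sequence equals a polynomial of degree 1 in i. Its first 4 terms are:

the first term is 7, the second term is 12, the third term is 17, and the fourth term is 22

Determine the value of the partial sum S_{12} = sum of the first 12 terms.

1st diffs: 5, 5, 5 (constant).
So v_i = 5i + 2.
Continuing: …, 27, 32, 37, 42, …, v_{12} = 62.
Summing i = 1..12 (12 terms) gives 414.

414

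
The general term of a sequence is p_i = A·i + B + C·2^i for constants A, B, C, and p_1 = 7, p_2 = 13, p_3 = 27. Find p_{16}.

The three given values yield: A + B + 2C = 7; 2A + B + 4C = 13; 3A + B + 8C = 27.
Subtracting the first from the second: A + 2C = 6.
Subtracting the second from the third: A + 4C = 14.
Solving: C = 4, A = -2, then B = 1.
So p_i = -2·i + 1 + 4·2^i; at i=16 this is 262113.

262113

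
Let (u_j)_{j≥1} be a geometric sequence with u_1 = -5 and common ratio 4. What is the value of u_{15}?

u_j = (-5)·4^(j-1).
u_{15} = (-5)·4^14 = -1342177280.

-1342177280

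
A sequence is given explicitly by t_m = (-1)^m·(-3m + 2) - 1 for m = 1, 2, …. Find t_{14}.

-41

(-1)^14 = 1; -3m + 2 at m=14 is -40; so t_{14} = -41.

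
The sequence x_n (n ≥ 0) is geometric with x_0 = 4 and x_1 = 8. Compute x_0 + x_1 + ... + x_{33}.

68719476732

Common ratio r = 2.
x_n = 4·2^(n-0).
S = 4·(2^34 - 1)/(2 - 1) = 4·(17179869184 - 1)/(1) = 68719476732.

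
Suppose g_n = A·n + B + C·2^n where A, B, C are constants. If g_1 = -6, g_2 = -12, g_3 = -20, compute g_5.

-52

Write the equations: A + B + 2C = -6; 2A + B + 4C = -12; 3A + B + 8C = -20.
Subtracting the first from the second: A + 2C = -6.
Subtracting the second from the third: A + 4C = -8.
Solving: C = -1, A = -4, then B = 0.
So g_n = -4·n + 0 + (-1)·2^n; at n=5 this is -52.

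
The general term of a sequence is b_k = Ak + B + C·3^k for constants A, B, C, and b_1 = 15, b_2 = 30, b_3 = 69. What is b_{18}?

Plug in k = 1, 2, 3: A + B + 3C = 15; 2A + B + 9C = 30; 3A + B + 27C = 69.
Subtracting the first from the second: A + 6C = 15.
Subtracting the second from the third: A + 18C = 39.
Solving: C = 2, A = 3, then B = 6.
Therefore b_{18} = 54 + 6 + 2·387420489 = 774841038.

774841038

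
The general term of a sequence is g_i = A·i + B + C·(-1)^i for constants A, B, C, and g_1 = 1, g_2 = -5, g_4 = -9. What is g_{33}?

Plug in i = 1, 2, 4: A + B - C = 1; 2A + B + C = -5; 4A + B + C = -9.
Subtracting the first from the second: A + 2C = -6.
Subtracting the second from the third: 2A = -4.
Solving: C = -2, A = -2, then B = 1.
So g_i = -2·i + 1 + (-2)·(-1)^i; at i=33 this is -63.

-63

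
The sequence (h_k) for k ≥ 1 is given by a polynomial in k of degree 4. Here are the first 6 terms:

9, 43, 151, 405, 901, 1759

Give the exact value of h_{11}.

17359

1st diffs: 34, 108, 254, 496, 858.
2nd diffs: 74, 146, 242, 362.
3rd diffs: 72, 96, 120.
4th diffs: 24, 24 (constant).
So h_k = k^4 + 2k^3 + 5k + 1.
Evaluating at k = 11 gives h_{11} = 17359.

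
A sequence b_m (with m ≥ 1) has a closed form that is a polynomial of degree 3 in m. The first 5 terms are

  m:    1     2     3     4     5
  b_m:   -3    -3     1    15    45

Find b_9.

445

1st diffs: 0, 4, 14, 30.
2nd diffs: 4, 10, 16.
3rd diffs: 6, 6 (constant).
Newton forward-difference form: b_m = -3 + 4·C(m-1,2) + 6·C(m-1,3).
At m = 9: m-1 = 8, so b_9 = -3 + 112 + 336 = 445.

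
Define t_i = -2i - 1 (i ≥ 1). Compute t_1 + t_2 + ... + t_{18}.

Over i = 1..18: Σi = 171.
Total = (-2)·171 + (-1)·18 = -360.

-360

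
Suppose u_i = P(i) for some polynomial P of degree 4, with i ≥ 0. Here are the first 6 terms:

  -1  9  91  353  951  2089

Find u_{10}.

26379

1st diffs: 10, 82, 262, 598, 1138.
2nd diffs: 72, 180, 336, 540.
3rd diffs: 108, 156, 204.
4th diffs: 48, 48 (constant).
Newton forward-difference form: u_i = -1 + 10·C(i,1) + 72·C(i,2) + 108·C(i,3) + 48·C(i,4).
At i = 10: i = 10, so u_{10} = -1 + 100 + 3240 + 12960 + 10080 = 26379.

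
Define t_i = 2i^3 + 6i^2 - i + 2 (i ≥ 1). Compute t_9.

t_9 = 2·9^3 + 6·9^2 - 1·9 + 2 = 1937.

1937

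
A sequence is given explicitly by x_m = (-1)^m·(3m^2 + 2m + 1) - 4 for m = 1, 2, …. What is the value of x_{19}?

-1126

(-1)^19 = -1; 3m^2 + 2m + 1 at m=19 is 1122; so x_{19} = -1126.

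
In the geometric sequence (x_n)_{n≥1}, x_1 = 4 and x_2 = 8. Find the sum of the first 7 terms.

Common ratio r = 2.
x_n = 4·2^(n-1).
S = 4·(2^7 - 1)/(2 - 1) = 4·(128 - 1)/(1) = 508.

508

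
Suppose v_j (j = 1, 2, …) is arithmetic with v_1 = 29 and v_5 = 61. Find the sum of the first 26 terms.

3354

Common difference d = (61 - 29) / (5 - 1) = 8.
v_j = 29 + (j - 1)·8.
v_{26} = 229; S = 26·(29 + 229)/2 = 3354.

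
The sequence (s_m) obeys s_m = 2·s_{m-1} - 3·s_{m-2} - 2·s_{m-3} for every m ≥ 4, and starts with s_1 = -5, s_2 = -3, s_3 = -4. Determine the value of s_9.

-632

Step forward from the initial values:
s_4 = 11, s_5 = 40, s_6 = 55, s_7 = -32, s_8 = -309, s_9 = -632.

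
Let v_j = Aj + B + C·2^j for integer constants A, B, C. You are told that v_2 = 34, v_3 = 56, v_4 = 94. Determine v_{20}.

At j = 2, 3, 4: 2A + B + 4C = 34; 3A + B + 8C = 56; 4A + B + 16C = 94.
Subtracting the first from the second: A + 4C = 22.
Subtracting the second from the third: A + 8C = 38.
Solving: C = 4, A = 6, then B = 6.
Therefore v_{20} = 120 + 6 + 4·1048576 = 4194430.

4194430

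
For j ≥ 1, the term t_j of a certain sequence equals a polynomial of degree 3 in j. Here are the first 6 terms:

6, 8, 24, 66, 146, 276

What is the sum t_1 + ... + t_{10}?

1st diffs: 2, 16, 42, 80, 130.
2nd diffs: 14, 26, 38, 50.
3rd diffs: 12, 12, 12 (constant).
Newton forward-difference form: t_j = 6 + 2·C(j-1,1) + 14·C(j-1,2) + 12·C(j-1,3).
Continuing: 468, 734, 1086, 1536.
Summing j = 1..10 (10 terms) gives 4350.

4350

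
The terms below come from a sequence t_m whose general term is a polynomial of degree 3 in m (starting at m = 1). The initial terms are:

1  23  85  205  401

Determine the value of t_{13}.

6865

1st diffs: 22, 62, 120, 196.
2nd diffs: 40, 58, 76.
3rd diffs: 18, 18 (constant).
Newton forward-difference form: t_m = 1 + 22·C(m-1,1) + 40·C(m-1,2) + 18·C(m-1,3).
At m = 13: m-1 = 12, so t_{13} = 1 + 264 + 2640 + 3960 = 6865.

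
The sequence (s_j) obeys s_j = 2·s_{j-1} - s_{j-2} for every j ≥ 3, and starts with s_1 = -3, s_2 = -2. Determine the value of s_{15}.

11

Iterate the recurrence:
s_3 = -1;  s_4 = 0;  s_5 = 1;  …;  s_{12} = 8;  s_{13} = 9;  s_{14} = 10;  s_{15} = 11.
(Characteristic roots are 1 and 1.)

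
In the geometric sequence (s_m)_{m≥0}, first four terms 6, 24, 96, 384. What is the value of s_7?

98304

Common ratio r = 4.
s_m = 6·4^(m-0).
s_7 = 6·4^7 = 98304.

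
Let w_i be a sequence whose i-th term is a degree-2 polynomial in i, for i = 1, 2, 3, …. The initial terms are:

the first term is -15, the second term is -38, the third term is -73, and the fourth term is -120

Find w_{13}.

1st diffs: -23, -35, -47.
2nd diffs: -12, -12 (constant).
So w_i = -6i^2 - 5i - 4.
Evaluating at i = 13 gives w_{13} = -1083.

-1083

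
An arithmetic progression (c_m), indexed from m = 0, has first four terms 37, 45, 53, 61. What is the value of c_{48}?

Common difference d = 8.
c_m = 37 + (m - 0)·8.
c_{48} = 37 + 48·8 = 421.

421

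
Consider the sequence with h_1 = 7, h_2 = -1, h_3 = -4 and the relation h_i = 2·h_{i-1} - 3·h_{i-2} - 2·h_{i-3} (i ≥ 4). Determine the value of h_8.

285

Applying the relation repeatedly:
h_4 = -19;  h_5 = -24;  h_6 = 17;  h_7 = 144;  h_8 = 285.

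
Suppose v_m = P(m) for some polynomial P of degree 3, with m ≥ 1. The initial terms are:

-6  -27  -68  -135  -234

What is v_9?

-1070

1st diffs: -21, -41, -67, -99.
2nd diffs: -20, -26, -32.
3rd diffs: -6, -6 (constant).
So v_m = -m^3 - 4m^2 - 2m + 1.
Evaluating at m = 9 gives v_9 = -1070.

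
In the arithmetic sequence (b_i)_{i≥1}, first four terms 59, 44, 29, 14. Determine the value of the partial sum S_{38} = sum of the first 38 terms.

Common difference d = -15.
b_i = 59 + (i - 1)·(-15).
b_{38} = -496; S = 38·(59 + (-496))/2 = -8303.

-8303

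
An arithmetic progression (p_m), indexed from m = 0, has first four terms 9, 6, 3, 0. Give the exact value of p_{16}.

-39

Common difference d = -3.
p_m = 9 + (m - 0)·(-3).
p_{16} = 9 + 16·(-3) = -39.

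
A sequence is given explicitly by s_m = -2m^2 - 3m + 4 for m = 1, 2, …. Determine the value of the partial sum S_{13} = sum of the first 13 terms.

-1859

Over m = 1..13: Σm = 91, Σm² = 819.
Total = (-2)·819 + (-3)·91 + (4)·13 = -1859.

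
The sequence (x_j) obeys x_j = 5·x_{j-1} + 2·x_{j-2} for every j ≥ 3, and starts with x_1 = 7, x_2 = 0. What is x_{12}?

Applying the relation repeatedly:
x_3 = 14  x_4 = 70  x_5 = 378  x_6 = 2030  x_7 = 10906  x_8 = 58590  x_9 = 314762  x_{10} = 1690990  x_{11} = 9084474  x_{12} = 48804350.

48804350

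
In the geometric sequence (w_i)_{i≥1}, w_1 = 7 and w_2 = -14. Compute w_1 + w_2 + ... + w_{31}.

Common ratio r = -2.
w_i = 7·(-2)^(i-1).
S = 7·((-2)^31 - 1)/(-2 - 1) = 7·(-2147483648 - 1)/(-3) = 5010795181.

5010795181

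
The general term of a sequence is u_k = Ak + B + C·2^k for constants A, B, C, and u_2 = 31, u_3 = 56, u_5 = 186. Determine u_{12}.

20541

Write the equations: 2A + B + 4C = 31; 3A + B + 8C = 56; 5A + B + 32C = 186.
Subtracting the first from the second: A + 4C = 25.
Subtracting the second from the third: 2A + 24C = 130.
Solving: C = 5, A = 5, then B = 1.
Therefore u_{12} = 60 + 1 + 5·4096 = 20541.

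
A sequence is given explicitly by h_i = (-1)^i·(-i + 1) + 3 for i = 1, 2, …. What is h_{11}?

(-1)^11 = -1; -i + 1 at i=11 is -10; so h_{11} = 13.

13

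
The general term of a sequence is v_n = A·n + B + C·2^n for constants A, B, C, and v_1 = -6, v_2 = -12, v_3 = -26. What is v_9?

At n = 1, 2, 3: A + B + 2C = -6; 2A + B + 4C = -12; 3A + B + 8C = -26.
Subtracting the first from the second: A + 2C = -6.
Subtracting the second from the third: A + 4C = -14.
Solving: C = -4, A = 2, then B = 0.
Therefore v_9 = 18 + 0 + (-4)·512 = -2030.

-2030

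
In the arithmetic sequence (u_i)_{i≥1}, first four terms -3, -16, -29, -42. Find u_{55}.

-705

Common difference d = -13.
u_i = -3 + (i - 1)·(-13).
u_{55} = -3 + 54·(-13) = -705.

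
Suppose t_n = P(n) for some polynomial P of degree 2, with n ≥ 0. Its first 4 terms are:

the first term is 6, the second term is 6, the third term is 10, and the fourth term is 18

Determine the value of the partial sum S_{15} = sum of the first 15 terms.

1910

1st diffs: 0, 4, 8.
2nd diffs: 4, 4 (constant).
So t_n = 2n^2 - 2n + 6.
Continuing: …, 30, 46, 66, 90, …, t_{14} = 370.
Summing n = 0..14 (15 terms) gives 1910.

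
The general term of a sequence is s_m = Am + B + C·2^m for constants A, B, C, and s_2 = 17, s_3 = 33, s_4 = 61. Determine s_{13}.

24625

Plug in m = 2, 3, 4: 2A + B + 4C = 17; 3A + B + 8C = 33; 4A + B + 16C = 61.
Subtracting the first from the second: A + 4C = 16.
Subtracting the second from the third: A + 8C = 28.
Solving: C = 3, A = 4, then B = -3.
Hence s_{13} = 4·13 + (-3) + 3·8192 = 24625.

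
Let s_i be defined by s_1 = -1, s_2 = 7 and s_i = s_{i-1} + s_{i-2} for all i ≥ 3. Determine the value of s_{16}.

3893

Applying the relation repeatedly:
s_3 = 6;  s_4 = 13;  s_5 = 19;  …;  s_{13} = 919;  s_{14} = 1487;  s_{15} = 2406;  s_{16} = 3893.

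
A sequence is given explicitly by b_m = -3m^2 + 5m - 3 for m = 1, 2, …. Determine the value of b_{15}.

-603

b_{15} = -3·15^2 + 5·15 - 3 = -603.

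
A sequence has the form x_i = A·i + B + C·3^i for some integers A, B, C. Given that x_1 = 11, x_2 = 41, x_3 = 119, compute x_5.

At i = 1, 2, 3: A + B + 3C = 11; 2A + B + 9C = 41; 3A + B + 27C = 119.
Subtracting the first from the second: A + 6C = 30.
Subtracting the second from the third: A + 18C = 78.
Solving: C = 4, A = 6, then B = -7.
So x_i = 6·i + (-7) + 4·3^i; at i=5 this is 995.

995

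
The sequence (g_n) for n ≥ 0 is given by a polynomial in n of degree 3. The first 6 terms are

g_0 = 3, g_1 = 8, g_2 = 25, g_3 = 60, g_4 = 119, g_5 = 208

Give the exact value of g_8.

1st diffs: 5, 17, 35, 59, 89.
2nd diffs: 12, 18, 24, 30.
3rd diffs: 6, 6, 6 (constant).
So g_n = n^3 + 3n^2 + n + 3.
Evaluating at n = 8 gives g_8 = 715.

715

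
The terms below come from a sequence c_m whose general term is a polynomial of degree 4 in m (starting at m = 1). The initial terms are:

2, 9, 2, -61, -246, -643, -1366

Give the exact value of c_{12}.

1st diffs: 7, -7, -63, -185, -397, -723.
2nd diffs: -14, -56, -122, -212, -326.
3rd diffs: -42, -66, -90, -114.
4th diffs: -24, -24, -24 (constant).
Newton forward-difference form: c_m = 2 + 7·C(m-1,1) + (-14)·C(m-1,2) + (-42)·C(m-1,3) + (-24)·C(m-1,4).
At m = 12: m-1 = 11, so c_{12} = 2 + 77 - 770 - 6930 - 7920 = -15541.

-15541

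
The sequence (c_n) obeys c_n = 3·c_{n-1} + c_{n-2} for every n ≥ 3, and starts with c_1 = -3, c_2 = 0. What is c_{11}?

Iterate the recurrence:
c_3 = -3  c_4 = -9  c_5 = -30  c_6 = -99  c_7 = -327  c_8 = -1080  c_9 = -3567  c_{10} = -11781  c_{11} = -38910.

-38910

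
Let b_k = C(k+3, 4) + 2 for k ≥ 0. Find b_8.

332

C(11, 4) = 330, so b_8 = 332.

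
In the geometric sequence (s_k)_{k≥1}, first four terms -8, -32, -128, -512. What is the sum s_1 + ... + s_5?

Common ratio r = 4.
s_k = (-8)·4^(k-1).
S = (-8)·(4^5 - 1)/(4 - 1) = (-8)·(1024 - 1)/(3) = -2728.

-2728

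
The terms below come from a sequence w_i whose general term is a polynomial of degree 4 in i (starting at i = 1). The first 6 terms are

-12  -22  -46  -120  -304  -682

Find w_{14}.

-28690

1st diffs: -10, -24, -74, -184, -378.
2nd diffs: -14, -50, -110, -194.
3rd diffs: -36, -60, -84.
4th diffs: -24, -24 (constant).
So w_i = -i^4 + 4i^3 - 6i^2 - 5i - 4.
Evaluating at i = 14 gives w_{14} = -28690.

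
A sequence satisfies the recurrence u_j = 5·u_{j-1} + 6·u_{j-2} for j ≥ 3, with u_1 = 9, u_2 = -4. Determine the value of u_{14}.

u_3 = 34  u_4 = 146  u_5 = 934  …  u_{11} = 43190134  u_{12} = 259140746  u_{13} = 1554844534  u_{14} = 9329067146.
(Characteristic roots are 6 and -1.)

9329067146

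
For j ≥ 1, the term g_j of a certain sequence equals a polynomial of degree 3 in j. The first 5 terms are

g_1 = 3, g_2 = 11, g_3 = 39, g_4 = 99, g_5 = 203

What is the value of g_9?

1299

1st diffs: 8, 28, 60, 104.
2nd diffs: 20, 32, 44.
3rd diffs: 12, 12 (constant).
Newton forward-difference form: g_j = 3 + 8·C(j-1,1) + 20·C(j-1,2) + 12·C(j-1,3).
At j = 9: j-1 = 8, so g_9 = 3 + 64 + 560 + 672 = 1299.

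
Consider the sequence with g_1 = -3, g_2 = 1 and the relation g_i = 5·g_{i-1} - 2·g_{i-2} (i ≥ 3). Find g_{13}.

45576723

Step forward from the initial values:
g_3 = 11;  g_4 = 53;  g_5 = 243;  …;  g_{10} = 480181;  g_{11} = 2190371;  g_{12} = 9991493;  g_{13} = 45576723.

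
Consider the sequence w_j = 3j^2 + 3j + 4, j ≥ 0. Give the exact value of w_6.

w_6 = 3·6^2 + 3·6 + 4 = 130.

130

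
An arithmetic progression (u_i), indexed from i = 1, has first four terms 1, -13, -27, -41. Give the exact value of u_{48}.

Common difference d = -14.
u_i = 1 + (i - 1)·(-14).
u_{48} = 1 + 47·(-14) = -657.

-657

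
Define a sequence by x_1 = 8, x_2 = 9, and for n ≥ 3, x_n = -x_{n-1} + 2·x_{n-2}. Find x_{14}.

2739

x_3 = 7  x_4 = 11  x_5 = 3  …  x_{11} = -333  x_{12} = 691  x_{13} = -1357  x_{14} = 2739.
(Characteristic roots are 1 and -2.)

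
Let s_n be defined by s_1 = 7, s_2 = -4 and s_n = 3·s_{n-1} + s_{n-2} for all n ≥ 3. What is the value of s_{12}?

-266065

Step forward from the initial values:
s_3 = -5;  s_4 = -19;  s_5 = -62;  s_6 = -205;  s_7 = -677;  s_8 = -2236;  s_9 = -7385;  s_{10} = -24391;  s_{11} = -80558;  s_{12} = -266065.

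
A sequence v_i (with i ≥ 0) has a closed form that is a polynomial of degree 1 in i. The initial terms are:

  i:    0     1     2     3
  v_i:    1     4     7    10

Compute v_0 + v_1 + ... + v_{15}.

376

1st diffs: 3, 3, 3 (constant).
So v_i = 3i + 1.
Continuing: …, 13, 16, 19, 22, …, v_{15} = 46.
Summing i = 0..15 (16 terms) gives 376.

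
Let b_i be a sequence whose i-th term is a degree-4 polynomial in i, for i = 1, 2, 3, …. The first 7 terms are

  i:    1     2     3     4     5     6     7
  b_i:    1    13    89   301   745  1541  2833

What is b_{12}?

23453

1st diffs: 12, 76, 212, 444, 796, 1292.
2nd diffs: 64, 136, 232, 352, 496.
3rd diffs: 72, 96, 120, 144.
4th diffs: 24, 24, 24 (constant).
Newton forward-difference form: b_i = 1 + 12·C(i-1,1) + 64·C(i-1,2) + 72·C(i-1,3) + 24·C(i-1,4).
At i = 12: i-1 = 11, so b_{12} = 1 + 132 + 3520 + 11880 + 7920 = 23453.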